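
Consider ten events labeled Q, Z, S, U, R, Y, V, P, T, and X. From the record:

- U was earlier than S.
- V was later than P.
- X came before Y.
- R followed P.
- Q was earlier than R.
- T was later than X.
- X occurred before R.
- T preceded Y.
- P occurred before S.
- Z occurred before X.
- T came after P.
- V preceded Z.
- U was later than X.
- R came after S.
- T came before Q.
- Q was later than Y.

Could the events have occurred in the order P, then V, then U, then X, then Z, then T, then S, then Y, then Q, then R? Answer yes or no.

The constraints require Z before X, but in the proposed sequence X appears ahead of Z. That one violation is enough.

no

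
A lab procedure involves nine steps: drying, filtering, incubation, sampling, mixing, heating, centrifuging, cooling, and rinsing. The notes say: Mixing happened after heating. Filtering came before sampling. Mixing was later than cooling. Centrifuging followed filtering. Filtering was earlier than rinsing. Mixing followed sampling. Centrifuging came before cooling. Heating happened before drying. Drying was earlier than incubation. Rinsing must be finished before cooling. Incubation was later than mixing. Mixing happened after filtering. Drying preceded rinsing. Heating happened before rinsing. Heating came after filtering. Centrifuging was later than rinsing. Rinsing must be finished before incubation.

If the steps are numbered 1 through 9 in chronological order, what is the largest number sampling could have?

Sampling must come before incubation and mixing — 2 steps forced after it.
Everything else can be placed before sampling in some valid order, so sampling can sit as late as position 9 − 2 = 7.

7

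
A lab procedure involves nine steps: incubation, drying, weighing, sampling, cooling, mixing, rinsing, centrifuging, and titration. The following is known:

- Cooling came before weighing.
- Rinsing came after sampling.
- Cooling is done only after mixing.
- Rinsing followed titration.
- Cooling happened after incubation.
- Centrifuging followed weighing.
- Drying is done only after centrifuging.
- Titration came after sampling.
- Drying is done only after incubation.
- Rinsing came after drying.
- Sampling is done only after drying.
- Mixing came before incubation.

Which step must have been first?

mixing

Mixing has a chain of constraints placing it before every other step, so mixing must be first.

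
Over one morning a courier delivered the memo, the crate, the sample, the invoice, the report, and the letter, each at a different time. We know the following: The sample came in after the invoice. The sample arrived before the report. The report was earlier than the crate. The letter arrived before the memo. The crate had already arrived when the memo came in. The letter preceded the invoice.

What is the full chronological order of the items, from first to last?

The constraints fix every adjacent pair, so only one ordering works:
the letter → the invoice → the sample → the report → the crate → the memo.

the letter, the invoice, the sample, the report, the crate, the memo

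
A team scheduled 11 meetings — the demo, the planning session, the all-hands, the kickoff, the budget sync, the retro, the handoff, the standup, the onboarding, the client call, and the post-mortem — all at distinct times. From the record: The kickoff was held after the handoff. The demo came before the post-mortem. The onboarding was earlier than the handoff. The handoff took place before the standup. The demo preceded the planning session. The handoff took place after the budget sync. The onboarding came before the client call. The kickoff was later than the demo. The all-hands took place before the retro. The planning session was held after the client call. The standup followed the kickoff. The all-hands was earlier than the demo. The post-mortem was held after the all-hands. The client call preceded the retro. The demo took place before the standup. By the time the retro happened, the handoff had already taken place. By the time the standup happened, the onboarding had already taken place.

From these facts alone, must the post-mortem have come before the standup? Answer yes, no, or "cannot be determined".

cannot be determined

No chain of stated constraints runs from the post-mortem to the standup, and none runs from the standup to the post-mortem either.
So the relative order of the post-mortem and the standup is not fixed by the given facts.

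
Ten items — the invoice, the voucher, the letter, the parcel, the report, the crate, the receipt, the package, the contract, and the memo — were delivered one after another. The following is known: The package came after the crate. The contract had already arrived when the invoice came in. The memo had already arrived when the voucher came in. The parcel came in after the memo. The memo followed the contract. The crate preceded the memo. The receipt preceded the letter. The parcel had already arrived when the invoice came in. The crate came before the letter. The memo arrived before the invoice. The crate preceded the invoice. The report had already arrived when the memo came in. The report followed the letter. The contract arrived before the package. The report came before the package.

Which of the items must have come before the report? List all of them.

the crate, the letter, the receipt

Directly stated before the report: the letter.
The crate reaches the report via the crate → the letter → the report.
The receipt reaches the report via the receipt → the letter → the report.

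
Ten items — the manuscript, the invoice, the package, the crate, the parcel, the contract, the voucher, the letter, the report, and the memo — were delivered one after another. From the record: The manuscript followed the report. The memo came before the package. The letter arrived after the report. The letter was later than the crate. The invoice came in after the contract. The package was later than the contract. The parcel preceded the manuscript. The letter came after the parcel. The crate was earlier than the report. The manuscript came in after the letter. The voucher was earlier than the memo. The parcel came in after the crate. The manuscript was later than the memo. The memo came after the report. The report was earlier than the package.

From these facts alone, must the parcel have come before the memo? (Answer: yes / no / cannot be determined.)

No chain of stated constraints runs from the parcel to the memo, and none runs from the memo to the parcel either.
So the relative order of the parcel and the memo is not fixed by the given facts.

cannot be determined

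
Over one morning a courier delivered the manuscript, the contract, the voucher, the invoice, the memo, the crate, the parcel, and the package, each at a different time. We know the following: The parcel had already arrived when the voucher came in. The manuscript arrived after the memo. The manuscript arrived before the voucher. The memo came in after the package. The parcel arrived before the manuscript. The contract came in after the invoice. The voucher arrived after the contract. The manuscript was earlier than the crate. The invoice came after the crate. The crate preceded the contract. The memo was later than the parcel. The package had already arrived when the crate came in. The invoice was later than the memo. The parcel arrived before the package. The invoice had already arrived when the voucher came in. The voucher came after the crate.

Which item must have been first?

the parcel

The parcel has a chain of constraints placing it before every other item, so the parcel must be first.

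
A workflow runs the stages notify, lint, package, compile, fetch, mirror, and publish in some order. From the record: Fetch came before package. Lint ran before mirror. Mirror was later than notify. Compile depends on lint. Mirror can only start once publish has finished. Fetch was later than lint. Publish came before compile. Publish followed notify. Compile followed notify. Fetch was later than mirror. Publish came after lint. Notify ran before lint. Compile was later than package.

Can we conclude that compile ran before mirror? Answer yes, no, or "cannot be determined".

Tracing the constraints gives mirror → fetch → package → compile, so mirror must come before compile.
That means compile cannot be before mirror.

no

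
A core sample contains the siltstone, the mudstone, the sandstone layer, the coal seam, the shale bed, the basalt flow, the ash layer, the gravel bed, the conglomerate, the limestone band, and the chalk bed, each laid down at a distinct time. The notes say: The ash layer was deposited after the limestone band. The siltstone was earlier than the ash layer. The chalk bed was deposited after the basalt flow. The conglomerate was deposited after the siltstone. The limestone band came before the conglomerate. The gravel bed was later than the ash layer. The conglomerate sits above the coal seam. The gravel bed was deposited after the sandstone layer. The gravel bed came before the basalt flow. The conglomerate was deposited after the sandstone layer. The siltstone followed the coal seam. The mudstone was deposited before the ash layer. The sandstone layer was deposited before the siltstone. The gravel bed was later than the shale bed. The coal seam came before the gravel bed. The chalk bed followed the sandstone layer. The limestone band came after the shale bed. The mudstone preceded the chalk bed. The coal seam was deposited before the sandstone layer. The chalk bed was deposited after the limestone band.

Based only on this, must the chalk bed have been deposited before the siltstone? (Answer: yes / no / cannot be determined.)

no

Tracing the constraints gives the siltstone → the ash layer → the gravel bed → the basalt flow → the chalk bed, so the siltstone must come before the chalk bed.
That means the chalk bed cannot be before the siltstone.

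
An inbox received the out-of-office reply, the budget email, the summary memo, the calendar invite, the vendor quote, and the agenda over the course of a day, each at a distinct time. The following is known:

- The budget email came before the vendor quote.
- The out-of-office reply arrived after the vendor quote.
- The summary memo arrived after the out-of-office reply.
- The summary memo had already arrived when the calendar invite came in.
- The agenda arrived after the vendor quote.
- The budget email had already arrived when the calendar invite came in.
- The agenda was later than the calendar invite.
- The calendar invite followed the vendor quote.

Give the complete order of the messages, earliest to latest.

The constraints fix every adjacent pair, so only one ordering works:
the budget email → the vendor quote → the out-of-office reply → the summary memo → the calendar invite → the agenda.

the budget email, the vendor quote, the out-of-office reply, the summary memo, the calendar invite, the agenda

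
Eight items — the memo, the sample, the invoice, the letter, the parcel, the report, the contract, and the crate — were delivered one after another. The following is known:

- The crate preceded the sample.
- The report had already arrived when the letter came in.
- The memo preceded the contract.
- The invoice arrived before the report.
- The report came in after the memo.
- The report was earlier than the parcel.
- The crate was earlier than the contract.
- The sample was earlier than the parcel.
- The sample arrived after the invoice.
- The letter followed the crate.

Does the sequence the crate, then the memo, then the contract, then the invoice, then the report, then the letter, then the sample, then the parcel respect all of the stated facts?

Check each stated constraint against the proposed order — e.g. the crate is ahead of the letter; the crate is ahead of the sample. Every pair is in the required order; nothing is violated.

yes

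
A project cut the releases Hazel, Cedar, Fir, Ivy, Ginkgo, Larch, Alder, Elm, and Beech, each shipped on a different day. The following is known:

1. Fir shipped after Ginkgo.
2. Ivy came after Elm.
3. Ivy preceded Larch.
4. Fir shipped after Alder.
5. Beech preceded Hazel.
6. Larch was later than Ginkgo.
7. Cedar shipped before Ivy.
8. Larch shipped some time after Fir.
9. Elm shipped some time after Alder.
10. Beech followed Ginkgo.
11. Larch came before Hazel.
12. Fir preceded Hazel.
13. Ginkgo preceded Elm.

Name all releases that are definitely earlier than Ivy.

Directly stated before Ivy: Cedar and Elm.
Alder reaches Ivy via Alder → Elm → Ivy.
Ginkgo reaches Ivy via Ginkgo → Elm → Ivy.
No chain forces Larch (or any of the others) ahead of Ivy.

Alder, Cedar, Elm, Ginkgo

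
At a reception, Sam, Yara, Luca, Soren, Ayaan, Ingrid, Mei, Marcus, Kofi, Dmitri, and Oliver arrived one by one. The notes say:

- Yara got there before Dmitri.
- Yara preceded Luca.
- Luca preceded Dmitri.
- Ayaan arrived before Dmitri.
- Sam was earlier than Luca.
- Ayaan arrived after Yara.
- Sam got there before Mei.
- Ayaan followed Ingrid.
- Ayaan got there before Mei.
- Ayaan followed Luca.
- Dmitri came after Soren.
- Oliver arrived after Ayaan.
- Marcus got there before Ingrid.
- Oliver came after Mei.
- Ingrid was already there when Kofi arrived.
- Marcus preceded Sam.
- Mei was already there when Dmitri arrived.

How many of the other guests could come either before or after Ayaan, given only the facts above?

Forced before Ayaan: Ingrid, Luca, Marcus, Sam, and Yara; forced after Ayaan: Dmitri, Mei, and Oliver.
That leaves Kofi and Soren with no forced order relative to Ayaan — 2.

2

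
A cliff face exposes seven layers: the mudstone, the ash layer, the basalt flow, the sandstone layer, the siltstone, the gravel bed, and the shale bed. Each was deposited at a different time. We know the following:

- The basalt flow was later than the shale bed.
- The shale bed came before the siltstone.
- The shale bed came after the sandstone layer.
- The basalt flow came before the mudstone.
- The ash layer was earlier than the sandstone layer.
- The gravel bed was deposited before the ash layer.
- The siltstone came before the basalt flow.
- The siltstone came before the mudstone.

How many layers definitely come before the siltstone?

Directly stated before the siltstone: the shale bed.
The ash layer reaches the siltstone via the ash layer → the sandstone layer → the shale bed → the siltstone.
The gravel bed reaches the siltstone via the gravel bed → the ash layer → the sandstone layer → the shale bed → the siltstone.
The sandstone layer reaches the siltstone via the sandstone layer → the shale bed → the siltstone.
No chain forces the mudstone (or any of the others) ahead of the siltstone.
That's the ash layer, the gravel bed, the sandstone layer, and the shale bed — 4 in all.

4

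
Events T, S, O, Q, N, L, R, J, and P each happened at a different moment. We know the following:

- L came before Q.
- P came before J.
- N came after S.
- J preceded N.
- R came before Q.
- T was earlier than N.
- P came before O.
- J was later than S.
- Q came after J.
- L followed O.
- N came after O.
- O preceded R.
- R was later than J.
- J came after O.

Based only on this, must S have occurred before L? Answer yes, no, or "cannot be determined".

cannot be determined

No chain of stated constraints runs from S to L, and none runs from L to S either.
So the relative order of S and L is not fixed by the given facts.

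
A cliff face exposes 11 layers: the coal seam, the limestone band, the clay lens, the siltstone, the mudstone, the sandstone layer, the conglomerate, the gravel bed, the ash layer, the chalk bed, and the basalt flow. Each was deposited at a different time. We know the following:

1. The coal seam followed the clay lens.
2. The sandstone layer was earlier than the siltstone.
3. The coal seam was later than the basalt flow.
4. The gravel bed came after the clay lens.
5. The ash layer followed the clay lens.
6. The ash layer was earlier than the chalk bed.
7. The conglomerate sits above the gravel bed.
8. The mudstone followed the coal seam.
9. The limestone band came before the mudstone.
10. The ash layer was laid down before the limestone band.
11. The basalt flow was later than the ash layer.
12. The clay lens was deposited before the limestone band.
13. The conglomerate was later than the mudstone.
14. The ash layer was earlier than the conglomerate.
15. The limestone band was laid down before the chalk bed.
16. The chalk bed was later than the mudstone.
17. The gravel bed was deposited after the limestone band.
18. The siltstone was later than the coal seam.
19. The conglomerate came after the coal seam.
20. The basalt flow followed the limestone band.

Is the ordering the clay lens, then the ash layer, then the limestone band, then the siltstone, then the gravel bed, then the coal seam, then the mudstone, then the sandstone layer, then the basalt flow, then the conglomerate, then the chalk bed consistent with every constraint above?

The constraints require the sandstone layer before the siltstone, but in the proposed sequence the siltstone appears ahead of the sandstone layer. That one violation is enough.

no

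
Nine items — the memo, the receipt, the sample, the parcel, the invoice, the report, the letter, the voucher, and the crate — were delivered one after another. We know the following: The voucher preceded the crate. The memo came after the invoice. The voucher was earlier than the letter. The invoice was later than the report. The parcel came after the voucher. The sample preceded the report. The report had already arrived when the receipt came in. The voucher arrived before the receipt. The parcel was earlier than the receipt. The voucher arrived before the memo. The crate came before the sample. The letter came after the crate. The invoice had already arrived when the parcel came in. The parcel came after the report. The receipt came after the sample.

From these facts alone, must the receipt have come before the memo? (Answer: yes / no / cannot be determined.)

cannot be determined

No chain of stated constraints runs from the receipt to the memo, and none runs from the memo to the receipt either.
So the relative order of the receipt and the memo is not fixed by the given facts.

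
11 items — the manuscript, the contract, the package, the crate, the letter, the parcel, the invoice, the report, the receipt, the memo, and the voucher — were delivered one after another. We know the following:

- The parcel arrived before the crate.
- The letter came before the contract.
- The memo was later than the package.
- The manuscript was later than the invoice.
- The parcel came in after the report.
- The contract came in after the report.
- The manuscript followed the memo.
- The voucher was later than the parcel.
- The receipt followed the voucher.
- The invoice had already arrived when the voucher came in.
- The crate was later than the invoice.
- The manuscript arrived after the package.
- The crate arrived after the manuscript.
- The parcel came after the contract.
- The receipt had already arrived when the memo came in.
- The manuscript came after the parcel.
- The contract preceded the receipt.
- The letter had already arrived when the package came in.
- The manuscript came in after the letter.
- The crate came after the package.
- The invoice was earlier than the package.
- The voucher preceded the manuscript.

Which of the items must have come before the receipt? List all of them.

the contract, the invoice, the letter, the parcel, the report, the voucher

Directly stated before the receipt: the contract and the voucher.
The invoice reaches the receipt via the invoice → the voucher → the receipt.
The letter reaches the receipt via the letter → the contract → the receipt.
The parcel reaches the receipt via the parcel → the voucher → the receipt.
Likewise the report reaches the receipt by chaining the stated constraints.
No chain forces the memo (or any of the others) ahead of the receipt.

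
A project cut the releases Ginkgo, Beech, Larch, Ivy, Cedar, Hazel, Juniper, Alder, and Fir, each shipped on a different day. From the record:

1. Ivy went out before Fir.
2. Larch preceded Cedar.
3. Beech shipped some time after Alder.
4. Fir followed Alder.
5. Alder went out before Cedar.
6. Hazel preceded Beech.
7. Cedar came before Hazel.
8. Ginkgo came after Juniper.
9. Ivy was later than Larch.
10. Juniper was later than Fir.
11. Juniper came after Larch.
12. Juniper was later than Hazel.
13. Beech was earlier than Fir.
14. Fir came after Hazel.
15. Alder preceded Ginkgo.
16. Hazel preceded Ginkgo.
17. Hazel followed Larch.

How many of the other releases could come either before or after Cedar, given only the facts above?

Forced before Cedar: Alder and Larch; forced after Cedar: Beech, Fir, Ginkgo, Hazel, and Juniper.
That leaves Ivy with no forced order relative to Cedar — 1.

1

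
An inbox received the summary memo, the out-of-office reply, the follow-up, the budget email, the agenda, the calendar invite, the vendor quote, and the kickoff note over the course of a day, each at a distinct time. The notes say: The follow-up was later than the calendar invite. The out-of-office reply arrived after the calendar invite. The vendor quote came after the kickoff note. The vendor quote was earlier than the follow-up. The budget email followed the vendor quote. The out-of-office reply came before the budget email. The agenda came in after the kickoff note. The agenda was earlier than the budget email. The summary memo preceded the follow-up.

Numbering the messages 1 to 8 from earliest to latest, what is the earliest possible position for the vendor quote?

2

The kickoff note must come before the vendor quote — 1 forced predecessor.
Nothing else is forced ahead of the vendor quote, so its earliest slot is position 1 + 1 = 2.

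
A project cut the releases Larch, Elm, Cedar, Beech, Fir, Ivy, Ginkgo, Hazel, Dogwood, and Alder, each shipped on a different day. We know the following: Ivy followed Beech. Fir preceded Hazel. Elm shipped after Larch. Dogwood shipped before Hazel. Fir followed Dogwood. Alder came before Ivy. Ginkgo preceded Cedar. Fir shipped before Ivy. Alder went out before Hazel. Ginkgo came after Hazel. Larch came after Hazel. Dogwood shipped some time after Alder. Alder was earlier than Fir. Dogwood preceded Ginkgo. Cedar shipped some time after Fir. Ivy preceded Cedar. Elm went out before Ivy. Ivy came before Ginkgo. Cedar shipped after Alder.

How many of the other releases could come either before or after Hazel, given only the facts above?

Forced before Hazel: Alder, Dogwood, and Fir; forced after Hazel: Cedar, Elm, Ginkgo, Ivy, and Larch.
That leaves Beech with no forced order relative to Hazel — 1.

1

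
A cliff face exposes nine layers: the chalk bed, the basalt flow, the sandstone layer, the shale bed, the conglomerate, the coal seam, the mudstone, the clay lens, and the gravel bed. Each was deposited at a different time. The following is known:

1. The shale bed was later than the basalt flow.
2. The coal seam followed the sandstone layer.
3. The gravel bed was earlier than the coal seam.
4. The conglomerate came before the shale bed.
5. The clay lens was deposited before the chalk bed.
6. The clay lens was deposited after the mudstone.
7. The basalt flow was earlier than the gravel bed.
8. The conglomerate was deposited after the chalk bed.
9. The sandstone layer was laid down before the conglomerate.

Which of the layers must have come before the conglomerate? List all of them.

Directly stated before the conglomerate: the chalk bed and the sandstone layer.
The clay lens reaches the conglomerate via the clay lens → the chalk bed → the conglomerate.
The mudstone reaches the conglomerate via the mudstone → the clay lens → the chalk bed → the conglomerate.
No chain forces the basalt flow (or any of the others) ahead of the conglomerate.

the chalk bed, the clay lens, the mudstone, the sandstone layer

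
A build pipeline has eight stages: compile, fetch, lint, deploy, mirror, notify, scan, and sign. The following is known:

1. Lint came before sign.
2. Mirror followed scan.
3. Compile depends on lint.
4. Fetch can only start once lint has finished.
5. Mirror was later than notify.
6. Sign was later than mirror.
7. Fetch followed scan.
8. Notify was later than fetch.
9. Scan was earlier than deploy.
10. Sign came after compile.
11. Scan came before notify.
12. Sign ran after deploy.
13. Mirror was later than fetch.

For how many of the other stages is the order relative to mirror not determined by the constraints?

Forced before mirror: fetch, lint, notify, and scan; forced after mirror: sign.
That leaves compile and deploy with no forced order relative to mirror — 2.

2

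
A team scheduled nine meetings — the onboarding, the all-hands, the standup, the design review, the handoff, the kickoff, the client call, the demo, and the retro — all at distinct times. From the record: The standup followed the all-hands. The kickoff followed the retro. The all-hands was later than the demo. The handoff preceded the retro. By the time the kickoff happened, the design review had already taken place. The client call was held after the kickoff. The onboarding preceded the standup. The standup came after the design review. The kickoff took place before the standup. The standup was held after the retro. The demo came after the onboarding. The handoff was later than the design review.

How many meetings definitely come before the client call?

Directly stated before the client call: the kickoff.
The design review reaches the client call via the design review → the kickoff → the client call.
The handoff reaches the client call via the handoff → the retro → the kickoff → the client call.
The retro reaches the client call via the retro → the kickoff → the client call.
That's the design review, the handoff, the kickoff, and the retro — 4 in all.

4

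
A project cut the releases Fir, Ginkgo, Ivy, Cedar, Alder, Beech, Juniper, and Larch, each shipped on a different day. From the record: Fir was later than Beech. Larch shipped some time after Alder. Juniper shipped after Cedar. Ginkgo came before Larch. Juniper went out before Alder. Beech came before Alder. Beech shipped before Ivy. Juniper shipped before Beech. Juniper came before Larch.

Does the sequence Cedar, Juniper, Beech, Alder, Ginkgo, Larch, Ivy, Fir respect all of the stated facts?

Check each stated constraint against the proposed order — e.g. Beech is ahead of Ivy; Beech is ahead of Fir. Every pair is in the required order; nothing is violated.

yes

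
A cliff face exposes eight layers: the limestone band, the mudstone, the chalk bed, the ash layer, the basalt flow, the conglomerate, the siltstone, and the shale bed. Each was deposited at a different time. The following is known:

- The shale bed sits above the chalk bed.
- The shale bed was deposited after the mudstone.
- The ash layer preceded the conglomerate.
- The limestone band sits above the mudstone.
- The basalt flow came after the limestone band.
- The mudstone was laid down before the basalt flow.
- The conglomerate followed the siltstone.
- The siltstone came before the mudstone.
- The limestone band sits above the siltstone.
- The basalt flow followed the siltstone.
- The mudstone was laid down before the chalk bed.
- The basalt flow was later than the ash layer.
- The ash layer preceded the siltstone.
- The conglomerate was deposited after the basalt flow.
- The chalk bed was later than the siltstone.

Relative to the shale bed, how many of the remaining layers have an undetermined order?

3

Forced before the shale bed: the ash layer, the chalk bed, the mudstone, and the siltstone.
That leaves the basalt flow, the conglomerate, and the limestone band with no forced order relative to the shale bed — 3.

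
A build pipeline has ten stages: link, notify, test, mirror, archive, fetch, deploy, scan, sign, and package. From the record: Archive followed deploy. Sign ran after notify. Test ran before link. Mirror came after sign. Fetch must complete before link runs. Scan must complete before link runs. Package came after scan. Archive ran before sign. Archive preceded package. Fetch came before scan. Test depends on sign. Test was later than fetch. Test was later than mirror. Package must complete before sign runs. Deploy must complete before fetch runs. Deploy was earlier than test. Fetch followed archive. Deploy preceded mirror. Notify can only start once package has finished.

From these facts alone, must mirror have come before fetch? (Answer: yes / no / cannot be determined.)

Tracing the constraints gives fetch → scan → package → sign → mirror, so fetch must come before mirror.
That means mirror cannot be before fetch.

no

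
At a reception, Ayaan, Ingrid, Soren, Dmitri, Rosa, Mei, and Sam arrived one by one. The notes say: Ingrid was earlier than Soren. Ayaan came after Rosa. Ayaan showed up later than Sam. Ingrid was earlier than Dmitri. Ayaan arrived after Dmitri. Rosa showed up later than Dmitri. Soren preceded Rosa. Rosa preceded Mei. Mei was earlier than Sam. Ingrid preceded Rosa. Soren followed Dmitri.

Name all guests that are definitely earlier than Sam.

Directly stated before Sam: Mei.
Dmitri reaches Sam via Dmitri → Rosa → Mei → Sam.
Ingrid reaches Sam via Ingrid → Rosa → Mei → Sam.
Rosa reaches Sam via Rosa → Mei → Sam.
Likewise Soren reaches Sam by chaining the stated constraints.
No chain forces Ayaan ahead of Sam.

Dmitri, Ingrid, Mei, Rosa, Soren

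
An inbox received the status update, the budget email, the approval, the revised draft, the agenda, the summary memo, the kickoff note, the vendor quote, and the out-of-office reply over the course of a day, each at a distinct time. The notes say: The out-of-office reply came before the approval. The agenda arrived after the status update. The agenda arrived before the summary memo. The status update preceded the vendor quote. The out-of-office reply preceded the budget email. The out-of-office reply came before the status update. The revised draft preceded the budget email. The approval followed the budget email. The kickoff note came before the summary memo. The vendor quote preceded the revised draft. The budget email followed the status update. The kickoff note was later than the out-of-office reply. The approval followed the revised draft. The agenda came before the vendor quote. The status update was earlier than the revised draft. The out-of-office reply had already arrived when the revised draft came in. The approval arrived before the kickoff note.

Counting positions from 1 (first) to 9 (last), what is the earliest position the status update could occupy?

2

The out-of-office reply must come before the status update — 1 forced predecessor.
Nothing else is forced ahead of the status update, so its earliest slot is position 1 + 1 = 2.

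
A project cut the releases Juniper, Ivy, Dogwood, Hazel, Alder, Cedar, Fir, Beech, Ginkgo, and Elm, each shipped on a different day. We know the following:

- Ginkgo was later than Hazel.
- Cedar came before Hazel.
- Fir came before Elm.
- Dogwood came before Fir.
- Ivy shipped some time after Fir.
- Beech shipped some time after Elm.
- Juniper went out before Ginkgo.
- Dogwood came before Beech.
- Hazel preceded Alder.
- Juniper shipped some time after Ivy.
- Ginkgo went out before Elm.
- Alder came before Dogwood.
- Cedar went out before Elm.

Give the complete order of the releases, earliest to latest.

The constraints fix every adjacent pair, so only one ordering works:
Cedar → Hazel → Alder → Dogwood → Fir → Ivy → Juniper → Ginkgo → Elm → Beech.

Cedar, Hazel, Alder, Dogwood, Fir, Ivy, Juniper, Ginkgo, Elm, Beech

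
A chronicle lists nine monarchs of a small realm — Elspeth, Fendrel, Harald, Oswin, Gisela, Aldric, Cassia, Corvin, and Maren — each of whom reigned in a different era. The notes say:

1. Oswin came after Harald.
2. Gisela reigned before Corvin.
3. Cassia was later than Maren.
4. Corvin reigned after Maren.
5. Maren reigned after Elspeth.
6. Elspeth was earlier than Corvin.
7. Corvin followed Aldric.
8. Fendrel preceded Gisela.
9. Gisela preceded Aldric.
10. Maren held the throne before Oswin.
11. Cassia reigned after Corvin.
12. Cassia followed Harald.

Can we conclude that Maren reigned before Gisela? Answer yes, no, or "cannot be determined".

No chain of stated constraints runs from Maren to Gisela, and none runs from Gisela to Maren either.
So the relative order of Maren and Gisela is not fixed by the given facts.

cannot be determined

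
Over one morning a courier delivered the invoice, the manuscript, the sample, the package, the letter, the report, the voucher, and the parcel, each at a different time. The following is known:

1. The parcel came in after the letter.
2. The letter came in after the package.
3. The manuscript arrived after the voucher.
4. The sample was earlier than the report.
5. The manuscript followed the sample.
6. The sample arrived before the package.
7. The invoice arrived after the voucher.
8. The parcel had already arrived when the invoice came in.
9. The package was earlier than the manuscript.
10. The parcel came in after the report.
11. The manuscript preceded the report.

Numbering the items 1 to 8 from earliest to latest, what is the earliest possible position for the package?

The sample must come before the package — 1 forced predecessor.
Nothing else is forced ahead of the package, so its earliest slot is position 1 + 1 = 2.

2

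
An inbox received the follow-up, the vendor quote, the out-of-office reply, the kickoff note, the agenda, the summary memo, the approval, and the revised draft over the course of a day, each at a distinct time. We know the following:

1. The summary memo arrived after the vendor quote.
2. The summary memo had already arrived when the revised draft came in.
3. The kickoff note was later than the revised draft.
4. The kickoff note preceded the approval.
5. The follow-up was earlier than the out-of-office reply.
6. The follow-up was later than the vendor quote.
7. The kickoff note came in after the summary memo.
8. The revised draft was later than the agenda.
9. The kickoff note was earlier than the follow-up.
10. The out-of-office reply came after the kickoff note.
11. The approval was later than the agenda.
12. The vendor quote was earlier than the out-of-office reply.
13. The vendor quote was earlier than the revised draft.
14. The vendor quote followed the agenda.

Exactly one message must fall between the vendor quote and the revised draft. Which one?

Tracing the constraints gives the vendor quote → the summary memo → the revised draft, so the summary memo sits after the vendor quote and before the revised draft.
No other message is forced both after the vendor quote and before the revised draft.

the summary memo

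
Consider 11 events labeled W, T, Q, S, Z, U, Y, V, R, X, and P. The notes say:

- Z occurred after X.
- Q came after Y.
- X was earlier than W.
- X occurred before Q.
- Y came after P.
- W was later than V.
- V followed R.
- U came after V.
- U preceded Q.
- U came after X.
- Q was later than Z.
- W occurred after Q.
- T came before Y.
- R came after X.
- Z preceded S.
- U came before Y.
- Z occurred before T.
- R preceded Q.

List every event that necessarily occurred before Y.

P, R, T, U, V, X, Z

Directly stated before Y: P, T, and U.
R reaches Y via R → V → U → Y.
V reaches Y via V → U → Y.
X reaches Y via X → U → Y.
Likewise Z reaches Y by chaining the stated constraints.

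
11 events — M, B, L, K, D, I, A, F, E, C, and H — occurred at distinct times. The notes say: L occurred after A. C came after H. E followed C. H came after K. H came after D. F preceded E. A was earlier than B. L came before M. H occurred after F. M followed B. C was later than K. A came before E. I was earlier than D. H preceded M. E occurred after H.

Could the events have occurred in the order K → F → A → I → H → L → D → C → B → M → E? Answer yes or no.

The constraints require D before H, but in the proposed sequence H appears ahead of D. That one violation is enough.

no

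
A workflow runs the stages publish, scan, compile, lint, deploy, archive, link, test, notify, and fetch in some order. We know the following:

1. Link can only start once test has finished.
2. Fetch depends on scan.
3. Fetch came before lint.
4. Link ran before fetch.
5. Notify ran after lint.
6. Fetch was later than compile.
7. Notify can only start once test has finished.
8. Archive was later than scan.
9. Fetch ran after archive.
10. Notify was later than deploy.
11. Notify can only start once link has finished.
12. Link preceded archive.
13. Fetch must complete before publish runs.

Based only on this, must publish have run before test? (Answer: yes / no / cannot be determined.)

Tracing the constraints gives test → link → fetch → publish, so test must come before publish.
That means publish cannot be before test.

no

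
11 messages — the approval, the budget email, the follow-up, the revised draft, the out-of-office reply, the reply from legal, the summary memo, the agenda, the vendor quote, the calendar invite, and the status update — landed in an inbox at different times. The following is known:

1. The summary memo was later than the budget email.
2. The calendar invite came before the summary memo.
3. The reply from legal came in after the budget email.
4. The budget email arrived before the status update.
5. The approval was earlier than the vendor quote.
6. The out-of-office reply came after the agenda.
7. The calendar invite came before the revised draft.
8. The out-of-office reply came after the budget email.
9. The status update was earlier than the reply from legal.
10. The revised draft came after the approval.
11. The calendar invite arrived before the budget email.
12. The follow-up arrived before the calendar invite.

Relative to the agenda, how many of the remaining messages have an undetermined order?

9

Forced after the agenda: the out-of-office reply.
That leaves the approval, the budget email, the calendar invite, the follow-up, the reply from legal, the revised draft, the status update, the summary memo, and the vendor quote with no forced order relative to the agenda — 9.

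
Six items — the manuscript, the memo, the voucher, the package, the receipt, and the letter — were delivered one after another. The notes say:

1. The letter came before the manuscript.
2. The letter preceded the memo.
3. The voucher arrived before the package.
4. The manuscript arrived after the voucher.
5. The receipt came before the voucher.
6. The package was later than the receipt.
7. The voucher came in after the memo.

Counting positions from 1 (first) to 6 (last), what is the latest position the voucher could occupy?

4

The voucher must come before the manuscript and the package — 2 items forced after it.
Everything else can be placed before the voucher in some valid order, so the voucher can sit as late as position 6 − 2 = 4.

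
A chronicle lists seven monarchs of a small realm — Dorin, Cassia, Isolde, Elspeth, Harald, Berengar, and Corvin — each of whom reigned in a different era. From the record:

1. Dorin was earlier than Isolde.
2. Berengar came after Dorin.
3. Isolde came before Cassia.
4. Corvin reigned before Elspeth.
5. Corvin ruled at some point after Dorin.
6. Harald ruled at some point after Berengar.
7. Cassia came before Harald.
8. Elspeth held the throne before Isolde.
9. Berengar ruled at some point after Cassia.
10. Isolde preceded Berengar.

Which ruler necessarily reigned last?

Harald

Every other ruler has a chain of constraints placing them before Harald, so Harald is last.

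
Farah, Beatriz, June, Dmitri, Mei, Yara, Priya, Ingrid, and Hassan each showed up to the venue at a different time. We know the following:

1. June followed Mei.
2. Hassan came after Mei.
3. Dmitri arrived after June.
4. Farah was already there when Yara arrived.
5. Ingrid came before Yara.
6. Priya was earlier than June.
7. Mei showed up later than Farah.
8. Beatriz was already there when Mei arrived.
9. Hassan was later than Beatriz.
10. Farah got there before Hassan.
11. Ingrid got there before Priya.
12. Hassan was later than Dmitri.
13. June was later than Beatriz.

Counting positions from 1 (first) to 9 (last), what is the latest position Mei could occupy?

6

Mei must come before Dmitri, Hassan, and June — 3 guests forced after them.
Everything else can be placed before Mei in some valid order, so Mei can sit as late as position 9 − 3 = 6.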